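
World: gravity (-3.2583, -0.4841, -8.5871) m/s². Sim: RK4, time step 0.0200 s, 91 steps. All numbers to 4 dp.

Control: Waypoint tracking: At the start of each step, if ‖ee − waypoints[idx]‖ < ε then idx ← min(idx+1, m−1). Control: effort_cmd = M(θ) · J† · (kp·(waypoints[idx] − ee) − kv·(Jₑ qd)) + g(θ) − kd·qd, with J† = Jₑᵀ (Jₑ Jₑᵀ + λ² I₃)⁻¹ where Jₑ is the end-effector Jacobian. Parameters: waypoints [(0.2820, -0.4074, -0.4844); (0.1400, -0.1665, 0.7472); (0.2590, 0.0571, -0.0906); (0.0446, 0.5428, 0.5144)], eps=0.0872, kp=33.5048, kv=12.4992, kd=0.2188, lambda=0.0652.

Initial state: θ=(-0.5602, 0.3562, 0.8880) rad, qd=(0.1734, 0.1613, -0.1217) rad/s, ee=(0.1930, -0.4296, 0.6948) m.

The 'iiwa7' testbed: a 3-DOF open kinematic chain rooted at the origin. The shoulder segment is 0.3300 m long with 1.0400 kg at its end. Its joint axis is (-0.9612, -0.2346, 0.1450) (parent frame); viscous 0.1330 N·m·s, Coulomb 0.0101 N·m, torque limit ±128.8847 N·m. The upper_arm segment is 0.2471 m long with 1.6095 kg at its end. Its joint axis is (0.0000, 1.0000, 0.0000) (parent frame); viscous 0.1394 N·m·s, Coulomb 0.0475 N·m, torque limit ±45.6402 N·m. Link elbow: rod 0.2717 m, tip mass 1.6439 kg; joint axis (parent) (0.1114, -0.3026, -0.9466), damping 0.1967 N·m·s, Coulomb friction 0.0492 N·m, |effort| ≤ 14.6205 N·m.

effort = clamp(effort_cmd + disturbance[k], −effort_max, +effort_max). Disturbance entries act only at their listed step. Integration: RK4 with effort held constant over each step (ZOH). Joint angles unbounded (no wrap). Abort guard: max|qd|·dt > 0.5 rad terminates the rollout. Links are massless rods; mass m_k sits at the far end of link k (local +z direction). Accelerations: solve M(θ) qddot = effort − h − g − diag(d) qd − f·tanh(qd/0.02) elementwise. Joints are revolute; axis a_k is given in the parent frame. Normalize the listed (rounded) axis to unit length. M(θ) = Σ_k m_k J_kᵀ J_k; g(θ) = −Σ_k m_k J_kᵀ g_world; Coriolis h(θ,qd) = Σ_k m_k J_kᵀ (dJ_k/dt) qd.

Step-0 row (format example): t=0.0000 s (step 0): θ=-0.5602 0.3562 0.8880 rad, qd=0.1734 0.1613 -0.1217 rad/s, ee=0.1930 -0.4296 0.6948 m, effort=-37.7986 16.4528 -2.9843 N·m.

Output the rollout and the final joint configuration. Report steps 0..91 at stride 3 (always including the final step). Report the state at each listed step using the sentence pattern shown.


t=0.0600 s (step 3): θ=-0.5910 0.4007 0.9086 rad, qd=-1.0331 1.1407 0.1935 rad/s, ee=0.2159 -0.4482 0.6734 m, effort=-8.1607 6.9440 -1.1234 N·m.
t=0.1200 s (step 6): θ=-0.6703 0.4823 0.9134 rad, qd=-1.5581 1.5488 0.1436 rad/s, ee=0.2604 -0.4947 0.6167 m, effort=5.9722 2.5783 -0.2233 N·m.
t=0.1800 s (step 9): θ=-0.7717 0.5797 0.9095 rad, qd=-1.8062 1.6979 -0.0023 rad/s, ee=0.3099 -0.5451 0.5361 m, effort=13.6425 0.1826 0.2826 N·m.
t=0.2400 s (step 12): θ=-0.8842 0.6820 0.9048 rad, qd=-1.9318 1.6834 -0.2194 rad/s, ee=0.3561 -0.5874 0.4389 m, effort=18.3325 -1.3318 0.6289 N·m.
t=0.3000 s (step 15): θ=-1.0027 0.7809 0.8985 rad, qd=-2.0081 1.5812 -0.1477 rad/s, ee=0.3941 -0.6166 0.3322 m, effort=21.3373 -2.2355 0.8082 N·m.
t=0.3600 s (step 18): θ=-1.1242 0.8701 0.8896 rad, qd=-2.0366 1.3778 -0.1632 rad/s, ee=0.4218 -0.6319 0.2227 m, effort=23.3493 -2.6393 0.9349 N·m.
t=0.4200 s (step 21): θ=-1.2461 0.9452 0.8799 rad, qd=-2.0184 1.1188 -0.1619 rad/s, ee=0.4390 -0.6346 0.1165 m, effort=24.5338 -2.5547 0.9882 N·m.
t=0.4800 s (step 24): θ=-1.3654 1.0041 0.8713 rad, qd=-1.9504 0.8447 -0.1337 rad/s, ee=0.4467 -0.6278 0.0181 m, effort=25.0421 -2.0655 0.9750 N·m.
t=0.5400 s (step 27): θ=-1.4792 1.0471 0.8648 rad, qd=-1.8344 0.5892 -0.0930 rad/s, ee=0.4472 -0.6146 -0.0701 m, effort=25.0225 -1.3076 0.9138 N·m.
t=0.6000 s (step 30): θ=-1.5848 1.0758 0.8609 rad, qd=-1.6797 0.3730 -0.0632 rad/s, ee=0.4424 -0.5979 -0.1469 m, effort=24.6207 -0.4283 0.8281 N·m.
t=0.6600 s (step 33): θ=-1.6803 1.0930 0.8580 rad, qd=-1.4957 0.1894 -0.1721 rad/s, ee=0.4345 -0.5796 -0.2127 m, effort=23.9911 0.4481 0.7618 N·m.
t=0.7200 s (step 36): θ=-1.7647 1.1015 0.8567 rad, qd=-1.3087 0.0693 -0.1546 rad/s, ee=0.4248 -0.5614 -0.2682 m, effort=23.1623 1.2707 0.6629 N·m.
t=0.7800 s (step 39): θ=-1.8381 1.1043 0.8575 rad, qd=-1.1276 -0.0053 -0.1203 rad/s, ee=0.4145 -0.5441 -0.3145 m, effort=22.2707 1.9728 0.5695 N·m.
t=0.8400 s (step 42): θ=-1.9010 1.1037 0.8605 rad, qd=-0.9599 -0.0468 -0.0926 rad/s, ee=0.4045 -0.5282 -0.3528 m, effort=21.3854 2.5402 0.4917 N·m.
t=0.9000 s (step 45): θ=-1.9543 1.1012 0.8647 rad, qd=-0.8097 -0.0683 -0.0753 rad/s, ee=0.3951 -0.5138 -0.3844 m, effort=20.5467 3.0042 0.4274 N·m.
t=0.9600 s (step 48): θ=-1.9992 1.0979 0.8697 rad, qd=-0.6787 -0.0778 -0.0633 rad/s, ee=0.3866 -0.5011 -0.4104 m, effort=19.7775 3.3882 0.3738 N·m.
t=1.0200 s (step 51): θ=-2.0368 1.0941 0.8750 rad, qd=-0.5663 -0.0795 -0.0547 rad/s, ee=0.3791 -0.4900 -0.4316 m, effort=19.0901 3.7032 0.3297 N·m.
t=1.0800 s (step 54): θ=-2.0682 1.0904 0.8808 rad, qd=-0.4711 -0.0767 -0.0488 rad/s, ee=0.3725 -0.4805 -0.4491 m, effort=18.4876 3.9606 0.2940 N·m.
t=1.1400 s (step 57): θ=-2.0943 1.0870 0.8867 rad, qd=-0.3910 -0.0714 -0.0446 rad/s, ee=0.3668 -0.4724 -0.4634 m, effort=17.9674 4.1707 0.2656 N·m.
t=1.2000 s (step 60): θ=-2.1161 1.0839 0.8928 rad, qd=-0.3242 -0.0650 -0.0414 rad/s, ee=0.3619 -0.4655 -0.4751 m, effort=17.5229 4.3421 0.2432 N·m.
t=1.2600 s (step 63): θ=-2.1341 1.0811 0.8990 rad, qd=-0.2686 -0.0582 -0.0389 rad/s, ee=0.3577 -0.4598 -0.4847 m, effort=17.1463 4.4820 0.2260 N·m.
t=1.3200 s (step 66): θ=-2.1491 1.0788 0.9052 rad, qd=-0.2225 -0.0515 -0.0371 rad/s, ee=0.3542 -0.4550 -0.4926 m, effort=61.5318 15.9960 0.8795 N·m.
t=1.3800 s (step 69): θ=-2.0988 1.1304 0.9183 rad, qd=1.7029 1.5030 0.0944 rad/s, ee=0.3766 -0.4542 -0.4615 m, effort=35.5607 9.3442 0.5742 N·m.
t=1.4400 s (step 72): θ=-1.9631 1.2366 0.9219 rad, qd=2.7462 1.9335 0.1729 rad/s, ee=0.4233 -0.4535 -0.3815 m, effort=25.1873 6.1908 0.4589 N·m.
t=1.5000 s (step 75): θ=-1.7758 1.3483 0.9217 rad, qd=3.4511 1.7498 0.0894 rad/s, ee=0.4692 -0.4467 -0.2762 m, effort=20.4304 3.7504 0.5129 N·m.
t=1.5600 s (step 78): θ=-1.5540 1.4372 0.9186 rad, qd=3.8826 1.1940 0.0482 rad/s, ee=0.5047 -0.4327 -0.1594 m, effort=17.2622 1.2662 0.6182 N·m.
t=1.6200 s (step 81): θ=-1.3168 1.4855 0.9129 rad, qd=3.9506 0.4312 -0.0025 rad/s, ee=0.5281 -0.4133 -0.0399 m, effort=14.3655 -1.1338 0.7160 N·m.
t=1.6800 s (step 84): θ=-1.0879 1.4873 0.9077 rad, qd=3.6178 -0.3304 -0.0046 rad/s, ee=0.5406 -0.3903 0.0769 m, effort=11.5374 -3.1372 0.7569 N·m.
t=1.7400 s (step 87): θ=-0.8879 1.4476 0.9020 rad, qd=3.0124 -0.9282 0.0506 rad/s, ee=0.5432 -0.3650 0.1872 m, effort=9.1405 -4.5428 0.7416 N·m.
t=1.8000 s (step 90): θ=-0.7271 1.3785 0.8985 rad, qd=2.3412 -1.3080 0.1206 rad/s, ee=0.5364 -0.3391 0.2878 m, effort=7.4623 -5.3166 0.6967 N·m.
t=1.8200 s (step 91): θ=-0.6823 1.3511 0.8982 rad, qd=2.1309 -1.3890 0.1438 rad/s, ee=0.5322 -0.3306 0.3189 m.
final θ (rad): -0.6823 1.3511 0.8982


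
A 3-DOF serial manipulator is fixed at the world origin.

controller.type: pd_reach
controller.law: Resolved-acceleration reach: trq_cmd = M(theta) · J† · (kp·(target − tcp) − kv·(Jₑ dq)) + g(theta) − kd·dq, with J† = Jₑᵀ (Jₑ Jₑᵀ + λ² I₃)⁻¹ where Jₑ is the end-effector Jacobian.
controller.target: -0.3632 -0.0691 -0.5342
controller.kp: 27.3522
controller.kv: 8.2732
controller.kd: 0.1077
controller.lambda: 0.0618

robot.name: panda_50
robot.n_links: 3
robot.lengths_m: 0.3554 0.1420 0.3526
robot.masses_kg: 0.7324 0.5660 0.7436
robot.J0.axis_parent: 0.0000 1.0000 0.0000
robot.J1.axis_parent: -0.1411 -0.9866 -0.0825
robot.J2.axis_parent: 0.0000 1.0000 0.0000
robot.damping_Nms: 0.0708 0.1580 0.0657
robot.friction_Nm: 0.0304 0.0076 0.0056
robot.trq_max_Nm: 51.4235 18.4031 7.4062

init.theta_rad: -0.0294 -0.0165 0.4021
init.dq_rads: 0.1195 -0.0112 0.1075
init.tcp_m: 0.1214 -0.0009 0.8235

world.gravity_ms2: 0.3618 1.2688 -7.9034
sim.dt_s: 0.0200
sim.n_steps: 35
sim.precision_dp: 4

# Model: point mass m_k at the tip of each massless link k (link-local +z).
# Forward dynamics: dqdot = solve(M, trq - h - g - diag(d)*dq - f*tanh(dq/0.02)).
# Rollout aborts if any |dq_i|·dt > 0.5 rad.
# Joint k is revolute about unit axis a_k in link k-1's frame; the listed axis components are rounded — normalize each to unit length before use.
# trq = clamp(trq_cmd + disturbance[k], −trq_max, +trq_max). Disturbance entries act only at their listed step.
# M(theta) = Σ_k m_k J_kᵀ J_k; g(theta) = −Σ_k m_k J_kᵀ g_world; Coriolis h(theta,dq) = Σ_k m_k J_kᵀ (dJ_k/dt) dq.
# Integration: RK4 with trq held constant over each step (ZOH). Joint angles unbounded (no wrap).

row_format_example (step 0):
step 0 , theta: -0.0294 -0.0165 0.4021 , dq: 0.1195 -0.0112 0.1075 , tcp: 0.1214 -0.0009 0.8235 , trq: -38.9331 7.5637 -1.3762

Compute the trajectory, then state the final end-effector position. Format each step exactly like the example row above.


step 1 , theta: -0.0580 -0.0356 0.4481 , dq: -2.9518 -1.9548 4.3218 , tcp: 0.1216 -0.0018 0.8180 , trq: -32.1360 6.3317 -1.3511
step 2 , theta: -0.1411 -0.0972 0.5549 , dq: -5.3225 -4.2736 6.1055 , tcp: 0.1157 -0.0043 0.8015 , trq: -22.5442 4.3887 -0.7338
step 3 , theta: -0.2612 -0.1947 0.6851 , dq: -6.6560 -5.4662 6.7697 , tcp: 0.1022 -0.0065 0.7727 , trq: -13.2094 2.4648 -0.1878
step 4 , theta: -0.3991 -0.3025 0.8250 , dq: -7.1271 -5.2943 7.1804 , tcp: 0.0814 -0.0066 0.7327 , trq: -6.1082 1.0803 -0.0102
step 5 , theta: -0.5417 -0.4002 0.9711 , dq: -7.1525 -4.4859 7.4325 , tcp: 0.0550 -0.0040 0.6843 , trq: -1.1832 0.2883 -0.1464
step 6 , theta: -0.6830 -0.4804 1.1204 , dq: -7.0059 -3.5597 7.4914 , tcp: 0.0249 0.0006 0.6306 , trq: 2.1745 -0.0758 -0.4548
step 7 , theta: -0.8209 -0.5424 1.2694 , dq: -6.8008 -2.6601 7.4180 , tcp: -0.0067 0.0060 0.5739 , trq: 4.4621 -0.1928 -0.8269
step 8 , theta: -0.9545 -0.5869 1.4161 , dq: -6.5799 -1.8109 7.2668 , tcp: -0.0382 0.0114 0.5159 , trq: 5.9847 -0.1883 -1.1926
step 9 , theta: -1.0838 -0.6152 1.5593 , dq: -6.3614 -1.0146 7.0650 , tcp: -0.0685 0.0161 0.4580 , trq: 6.9214 -0.1339 -1.5135
step 10 , theta: -1.2089 -0.6281 1.6979 , dq: -6.1554 -0.2738 6.8217 , tcp: -0.0965 0.0197 0.4011 , trq: 7.3856 -0.0639 -1.7733
step 11 , theta: -1.3302 -0.6271 1.8311 , dq: -5.9756 0.3841 6.5186 , tcp: -0.1215 0.0221 0.3459 , trq: 7.4485 0.0151 -1.9677
step 12 , theta: -1.4482 -0.6136 1.9579 , dq: -5.8244 0.9856 6.1821 , tcp: -0.1431 0.0232 0.2929 , trq: 7.1756 0.0985 -2.1047
step 13 , theta: -1.5636 -0.5888 2.0775 , dq: -5.7142 1.5162 5.7987 , tcp: -0.1611 0.0232 0.2426 , trq: 6.6044 0.1940 -2.1909
step 14 , theta: -1.6774 -0.5541 2.1889 , dq: -5.6592 1.9632 5.3556 , tcp: -0.1754 0.0223 0.1952 , trq: 5.7700 0.3097 -2.2330
step 15 , theta: -1.7908 -0.5114 2.2907 , dq: -5.6735 2.3175 4.8413 , tcp: -0.1863 0.0207 0.1510 , trq: 4.7238 0.4474 -2.2366
step 16 , theta: -1.9052 -0.4626 2.3815 , dq: -5.7689 2.5723 4.2442 , tcp: -0.1940 0.0187 0.1102 , trq: 3.5610 0.5971 -2.2038
step 17 , theta: -2.0225 -0.4097 2.4595 , dq: -5.9495 2.7225 3.5528 , tcp: -0.1991 0.0164 0.0728 , trq: 2.4478 0.7308 -2.1315
step 18 , theta: -2.1440 -0.3547 2.5227 , dq: -6.2046 2.7634 2.7586 , tcp: -0.2025 0.0140 0.0385 , trq: 1.6316 0.7991 -2.0094
step 19 , theta: -2.2711 -0.2999 2.5692 , dq: -6.4998 2.6919 1.8605 , tcp: -0.2051 0.0117 0.0070 , trq: 1.4009 0.7366 -1.8182
step 20 , theta: -2.4039 -0.2475 2.5968 , dq: -6.7726 2.5105 0.8729 , tcp: -0.2079 0.0096 -0.0226 , trq: 1.9737 0.4807 -1.5288
step 21 , theta: -2.5410 -0.1996 2.6043 , dq: -6.9369 2.2381 -0.1637 , tcp: -0.2117 0.0077 -0.0518 , trq: 3.3544 -0.0006 -1.1088
step 22 , theta: -2.6795 -0.1576 2.5914 , dq: -6.9048 1.9148 -1.1800 , tcp: -0.2169 0.0061 -0.0822 , trq: 5.2680 -0.6877 -0.5353
step 23 , theta: -2.8149 -0.1224 2.5588 , dq: -6.6237 1.5658 -2.1142 , tcp: -0.2231 0.0047 -0.1153 , trq: 7.2601 -1.5094 0.1918
step 24 , theta: -2.9421 -0.0940 2.5091 , dq: -6.0882 1.2549 -2.8782 , tcp: -0.2290 0.0036 -0.1520 , trq: 8.9195 -2.3746 1.0271
step 25 , theta: -3.0565 -0.0712 2.4462 , dq: -5.3483 1.0251 -3.4137 , tcp: -0.2335 0.0027 -0.1920 , trq: 10.0107 -3.1899 1.8904
step 26 , theta: -3.1549 -0.0522 2.3749 , dq: -4.4884 0.8930 -3.7027 , tcp: -0.2354 0.0019 -0.2342 , trq: 10.4928 -3.8789 2.6913
step 27 , theta: -3.2358 -0.0351 2.3000 , dq: -3.5987 0.8476 -3.7678 , tcp: -0.2346 0.0012 -0.2767 , trq: 10.4522 -4.3933 3.3568
step 28 , theta: -3.2993 -0.0184 2.2255 , dq: -2.7526 0.8587 -3.6593 , tcp: -0.2313 0.0006 -0.3179 , trq: 10.0251 -4.7157 3.8483
step 29 , theta: -3.3467 -0.0012 2.1543 , dq: -1.9973 0.8916 -3.4366 , tcp: -0.2263 0.0000 -0.3564 , trq: 9.3464 -4.8560 4.1614
step 30 , theta: -3.3802 0.0166 2.0883 , dq: -1.3545 0.9186 -3.1522 , tcp: -0.2207 -0.0005 -0.3913 , trq: 8.5280 -4.8424 4.3158
step 31 , theta: -3.4019 0.0349 2.0282 , dq: -0.8268 0.9242 -2.8449 , tcp: -0.2152 -0.0010 -0.4222 , trq: 7.6531 -4.7115 4.3427
step 32 , theta: -3.4142 0.0530 1.9743 , dq: -0.4054 0.9042 -2.5393 , tcp: -0.2105 -0.0013 -0.4492 , trq: 6.7798 -4.4997 4.2754
step 33 , theta: -3.4190 0.0706 1.9263 , dq: -0.0761 0.8612 -2.2492 , tcp: -0.2070 -0.0016 -0.4724 , trq: 5.9457 -4.2392 4.1442
step 34 , theta: -3.4180 0.0870 1.8839 , dq: 0.1682 0.7737 -1.9993 , tcp: -0.2049 -0.0018 -0.4920 , trq: 5.1776 -3.9534 3.9758
step 35 , theta: -3.4127 0.1017 1.8463 , dq: 0.3546 0.6964 -1.7581 , tcp: -0.2042 -0.0019 -0.5085
final tcp position (m): -0.2042 -0.0019 -0.5085


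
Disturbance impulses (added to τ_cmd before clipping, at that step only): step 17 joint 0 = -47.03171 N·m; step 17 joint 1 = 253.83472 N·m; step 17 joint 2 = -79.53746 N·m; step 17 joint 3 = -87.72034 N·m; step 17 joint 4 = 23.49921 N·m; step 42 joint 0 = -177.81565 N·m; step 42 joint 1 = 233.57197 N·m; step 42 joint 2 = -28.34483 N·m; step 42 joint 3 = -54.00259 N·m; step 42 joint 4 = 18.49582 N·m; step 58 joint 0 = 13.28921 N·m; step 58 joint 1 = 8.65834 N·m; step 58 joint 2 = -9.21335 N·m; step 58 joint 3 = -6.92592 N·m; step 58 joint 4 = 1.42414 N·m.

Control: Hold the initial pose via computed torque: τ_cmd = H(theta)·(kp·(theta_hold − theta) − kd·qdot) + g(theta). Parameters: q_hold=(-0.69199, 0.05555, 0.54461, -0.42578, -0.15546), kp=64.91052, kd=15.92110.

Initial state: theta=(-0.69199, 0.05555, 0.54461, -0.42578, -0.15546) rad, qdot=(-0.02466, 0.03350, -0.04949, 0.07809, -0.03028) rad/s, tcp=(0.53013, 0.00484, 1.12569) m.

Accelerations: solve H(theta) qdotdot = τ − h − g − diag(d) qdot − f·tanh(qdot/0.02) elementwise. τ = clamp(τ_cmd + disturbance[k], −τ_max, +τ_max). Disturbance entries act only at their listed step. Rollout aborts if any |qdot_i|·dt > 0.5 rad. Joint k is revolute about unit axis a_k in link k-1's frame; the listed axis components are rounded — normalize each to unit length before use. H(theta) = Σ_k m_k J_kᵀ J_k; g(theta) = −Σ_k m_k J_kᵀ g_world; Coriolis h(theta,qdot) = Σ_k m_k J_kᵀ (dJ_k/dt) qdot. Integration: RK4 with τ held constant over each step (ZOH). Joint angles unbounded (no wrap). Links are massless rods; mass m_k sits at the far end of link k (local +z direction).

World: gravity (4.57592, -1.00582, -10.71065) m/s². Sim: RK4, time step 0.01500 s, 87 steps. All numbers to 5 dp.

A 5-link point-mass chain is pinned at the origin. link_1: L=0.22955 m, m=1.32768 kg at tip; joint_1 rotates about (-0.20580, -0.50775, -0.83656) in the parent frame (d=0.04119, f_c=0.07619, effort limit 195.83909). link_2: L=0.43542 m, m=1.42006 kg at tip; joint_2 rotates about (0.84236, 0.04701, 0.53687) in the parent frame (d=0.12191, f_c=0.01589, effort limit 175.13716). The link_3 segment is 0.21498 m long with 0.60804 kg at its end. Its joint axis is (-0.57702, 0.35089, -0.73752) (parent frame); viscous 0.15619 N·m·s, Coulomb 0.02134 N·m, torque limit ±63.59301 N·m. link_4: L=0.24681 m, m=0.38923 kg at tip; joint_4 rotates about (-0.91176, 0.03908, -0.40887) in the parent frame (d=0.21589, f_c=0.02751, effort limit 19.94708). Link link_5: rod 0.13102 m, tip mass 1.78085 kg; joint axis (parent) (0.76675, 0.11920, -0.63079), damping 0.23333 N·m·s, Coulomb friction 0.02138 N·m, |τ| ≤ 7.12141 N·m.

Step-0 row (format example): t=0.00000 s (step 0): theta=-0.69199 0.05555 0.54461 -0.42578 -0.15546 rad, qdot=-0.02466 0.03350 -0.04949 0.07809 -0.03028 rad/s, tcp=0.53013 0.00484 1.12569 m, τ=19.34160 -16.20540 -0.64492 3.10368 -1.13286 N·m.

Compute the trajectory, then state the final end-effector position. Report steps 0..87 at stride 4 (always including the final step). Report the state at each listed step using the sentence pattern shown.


t=0.06000 s (step 4): theta=-0.69251 0.05681 0.54423 -0.42355 -0.15394 rad, qdot=-0.00474 0.01034 0.02812 -0.06130 -0.18422 rad/s, tcp=0.53087 0.00462 1.12542 m, τ=19.02731 -15.81370 -0.68669 3.03631 -1.10359 N·m.
t=0.12000 s (step 8): theta=-0.69261 0.05703 0.54412 -0.42275 -0.15233 rad, qdot=-0.00199 -0.00001 0.02434 -0.06979 -0.18759 rad/s, tcp=0.53104 0.00460 1.12536 m, τ=18.89621 -15.62781 -0.70740 2.99512 -1.08934 N·m.
t=0.18000 s (step 12): theta=-0.69261 0.05689 0.54383 -0.42216 -0.15072 rad, qdot=-0.00103 -0.00314 0.02292 -0.07213 -0.19054 rad/s, tcp=0.53101 0.00465 1.12540 m, τ=18.83890 -15.54343 -0.71756 2.97601 -1.08279 N·m.
t=0.24000 s (step 16): theta=-0.69257 0.05665 0.54350 -0.42161 -0.14915 rad, qdot=-0.00082 -0.00358 0.02290 -0.07332 -0.19344 rad/s, tcp=0.53091 0.00473 1.12547 m, τ=18.81480 -15.50655 -0.72217 2.96790 -1.07997 N·m.
t=0.30000 s (step 20): theta=-0.80668 0.12853 0.07562 0.23389 -0.03314 rad, qdot=-1.57973 1.55992 -1.91363 4.26450 -4.21795 rad/s, tcp=0.54615 -0.00361 1.12416 m, τ=58.01233 -59.34341 4.50321 9.16853 -2.76263 N·m.
t=0.36000 s (step 24): theta=-0.84473 0.17868 0.07050 0.33122 -0.07199 rad, qdot=-0.04384 0.26185 1.09901 -0.92323 -1.06736 rad/s, tcp=0.57214 0.00322 1.10319 m, τ=36.56075 -36.08070 1.85890 5.24504 -1.73690 N·m.
t=0.42000 s (step 28): theta=-0.83607 0.17483 0.13502 0.26890 -0.04199 rad, qdot=0.28864 -0.28201 1.31474 -1.99492 -0.79791 rad/s, tcp=0.57759 0.01152 1.10308 m, τ=26.21312 -23.46477 -0.02007 3.00493 -1.08319 N·m.
t=0.48000 s (step 32): theta=-0.81739 0.15250 0.19692 0.18151 -0.00370 rad, qdot=0.34151 -0.41156 1.12649 -2.02653 -0.86966 rad/s, tcp=0.57317 0.01825 1.10919 m, τ=21.67000 -18.00758 -0.75189 2.12698 -0.81002 N·m.
t=0.54000 s (step 36): theta=-0.79861 0.12819 0.24606 0.10207 0.03007 rad, qdot=0.30766 -0.37897 0.90040 -1.79574 -0.96679 rad/s, tcp=0.56572 0.02246 1.11546 m, τ=19.90486 -16.04293 -0.94070 1.95053 -0.74496 N·m.
t=0.60000 s (step 40): theta=-0.78258 0.10762 0.28357 0.03663 0.05728 rad, qdot=0.25468 -0.30186 0.71844 -1.53826 -1.01749 rad/s, tcp=0.55853 0.02438 1.12030 m, τ=19.32600 -15.55428 -0.91984 2.06425 -0.76872 N·m.
t=0.66000 s (step 44): theta=-0.87863 0.11178 0.04062 0.34634 0.14533 rad, qdot=-3.20307 0.70311 -5.41858 7.52338 -1.77222 rad/s, tcp=0.56871 0.02707 1.10920 m, τ=73.05489 -61.50201 1.38285 8.00214 -2.47902 N·m.
t=0.72000 s (step 48): theta=-0.95962 0.13785 -0.05064 0.49239 0.07728 rad, qdot=-0.20332 0.13292 0.44737 -0.14314 0.42279 rad/s, tcp=0.59553 0.03724 1.08446 m, τ=41.72793 -39.65450 2.62689 5.65680 -1.87813 N·m.
t=0.78000 s (step 52): theta=-0.94473 0.13378 0.00941 0.42007 0.08918 rad, qdot=0.54404 -0.21531 1.26002 -1.67119 0.49403 rad/s, tcp=0.59811 0.04213 1.08746 m, τ=26.51211 -25.40196 1.31621 3.44488 -1.19197 N·m.
t=0.84000 s (step 56): theta=-0.90632 0.11770 0.08465 0.31322 0.11033 rad, qdot=0.68549 -0.29287 1.19219 -1.76000 0.30847 rad/s, tcp=0.58884 0.04312 1.09828 m, τ=19.96672 -19.03776 0.66520 2.48014 -0.88693 N·m.
t=0.90000 s (step 60): theta=-0.86025 0.10072 0.16184 0.18768 0.11541 rad, qdot=0.83757 -0.26483 1.36707 -2.36094 0.06004 rad/s, tcp=0.57701 0.03803 1.10939 m, τ=15.30546 -18.34489 2.08822 3.57383 -1.14926 N·m.
t=0.96000 s (step 64): theta=-0.82072 0.08671 0.21991 0.09083 0.13877 rad, qdot=0.52591 -0.20297 0.74021 -1.29303 0.05781 rad/s, tcp=0.56546 0.03034 1.11762 m, τ=16.31138 -16.69278 0.94916 2.92435 -0.97931 N·m.
t=1.02000 s (step 68): theta=-0.79451 0.07619 0.25584 0.03077 0.15243 rad, qdot=0.36811 -0.15010 0.53967 -0.95340 -0.10105 rad/s, tcp=0.55575 0.02581 1.12305 m, τ=17.04138 -16.15333 0.43494 2.77384 -0.94078 N·m.
t=1.08000 s (step 72): theta=-0.77585 0.06852 0.28354 -0.01339 0.16471 rad, qdot=0.27130 -0.10931 0.48224 -0.88121 -0.40060 rad/s, tcp=0.54874 0.02270 1.12644 m, τ=17.67151 -16.01251 0.13587 2.77457 -0.93893 N·m.
t=1.14000 s (step 76): theta=-0.76219 0.06299 0.30749 -0.05005 0.17358 rad, qdot=0.20274 -0.07883 0.43436 -0.79584 -0.49130 rad/s, tcp=0.54406 0.02034 1.12839 m, τ=18.15797 -16.01132 -0.04774 2.82000 -0.95206 N·m.
t=1.20000 s (step 80): theta=-0.75206 0.05908 0.32828 -0.08088 0.18039 rad, qdot=0.15397 -0.05589 0.38407 -0.70712 -0.51896 rad/s, tcp=0.54105 0.01836 1.12937 m, τ=18.48402 -16.04913 -0.15476 2.87455 -0.96719 N·m.
t=1.26000 s (step 84): theta=-0.74439 0.05636 0.34620 -0.10687 0.18565 rad, qdot=0.12000 -0.03901 0.34036 -0.63321 -0.53821 rad/s, tcp=0.53914 0.01661 1.12976 m, τ=18.69443 -16.08621 -0.21941 2.92545 -0.98054 N·m.
t=1.30500 s (step 87): theta=-0.73980 0.05491 0.35804 -0.12371 0.18875 rad, qdot=0.10124 -0.02959 0.31233 -0.58716 -0.55156 rad/s, tcp=0.53820 0.01542 1.12981 m.
final tcp position (m): 0.53820 0.01542 1.12981


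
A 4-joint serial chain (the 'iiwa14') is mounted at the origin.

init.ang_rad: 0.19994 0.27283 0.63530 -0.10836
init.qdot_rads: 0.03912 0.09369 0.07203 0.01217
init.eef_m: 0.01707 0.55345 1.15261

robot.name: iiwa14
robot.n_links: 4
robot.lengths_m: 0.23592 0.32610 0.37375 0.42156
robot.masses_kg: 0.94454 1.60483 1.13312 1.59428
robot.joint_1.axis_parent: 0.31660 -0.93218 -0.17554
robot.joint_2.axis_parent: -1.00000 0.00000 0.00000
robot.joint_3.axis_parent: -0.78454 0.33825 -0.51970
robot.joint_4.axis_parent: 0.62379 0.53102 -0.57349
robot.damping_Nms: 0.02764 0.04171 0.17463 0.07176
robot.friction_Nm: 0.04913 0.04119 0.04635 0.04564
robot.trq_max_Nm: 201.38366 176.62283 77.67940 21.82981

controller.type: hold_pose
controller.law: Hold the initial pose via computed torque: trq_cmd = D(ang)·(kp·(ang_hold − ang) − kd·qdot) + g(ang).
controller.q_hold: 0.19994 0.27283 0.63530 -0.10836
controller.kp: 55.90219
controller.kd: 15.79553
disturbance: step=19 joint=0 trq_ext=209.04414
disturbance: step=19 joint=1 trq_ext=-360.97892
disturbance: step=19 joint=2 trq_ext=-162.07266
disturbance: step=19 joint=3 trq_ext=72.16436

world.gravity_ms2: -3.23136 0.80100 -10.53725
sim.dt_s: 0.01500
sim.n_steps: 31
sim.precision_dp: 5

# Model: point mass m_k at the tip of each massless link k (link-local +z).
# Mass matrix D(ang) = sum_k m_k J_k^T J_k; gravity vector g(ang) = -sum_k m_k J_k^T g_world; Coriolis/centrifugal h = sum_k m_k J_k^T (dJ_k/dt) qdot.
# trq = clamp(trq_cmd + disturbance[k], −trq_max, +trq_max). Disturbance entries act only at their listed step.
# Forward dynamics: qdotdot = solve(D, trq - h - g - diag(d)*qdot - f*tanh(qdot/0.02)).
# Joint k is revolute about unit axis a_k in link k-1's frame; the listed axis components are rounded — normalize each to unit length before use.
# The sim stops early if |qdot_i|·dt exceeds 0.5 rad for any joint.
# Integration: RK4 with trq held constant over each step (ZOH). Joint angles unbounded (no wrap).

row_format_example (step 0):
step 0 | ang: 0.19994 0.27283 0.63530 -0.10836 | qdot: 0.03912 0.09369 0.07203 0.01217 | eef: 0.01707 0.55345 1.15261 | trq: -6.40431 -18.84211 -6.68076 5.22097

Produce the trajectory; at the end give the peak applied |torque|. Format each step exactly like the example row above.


step 1 | ang: 0.20043 0.27406 0.63620 -0.10827 | qdot: 0.02643 0.07062 0.04851 0.00098 | eef: 0.01724 0.55463 1.15171 | trq: -6.66718 -18.10343 -6.34387 5.06466
step 2 | ang: 0.20076 0.27499 0.63680 -0.10829 | qdot: 0.01718 0.05287 0.03090 -0.00308 | eef: 0.01735 0.55552 1.15103 | trq: -6.88644 -17.49375 -6.06877 4.93139
step 3 | ang: 0.20096 0.27567 0.63717 -0.10835 | qdot: 0.01053 0.03874 0.01822 -0.00422 | eef: 0.01743 0.55619 1.15055 | trq: -7.07031 -16.99114 -5.84512 4.81995
step 4 | ang: 0.20109 0.27617 0.63737 -0.10841 | qdot: 0.00596 0.02726 0.00977 -0.00413 | eef: 0.01748 0.55667 1.15020 | trq: -7.22495 -16.57753 -5.66479 4.72780
step 5 | ang: 0.20115 0.27651 0.63748 -0.10847 | qdot: 0.00296 0.01793 0.00453 -0.00350 | eef: 0.01751 0.55699 1.14998 | trq: -7.35488 -16.23822 -5.52013 4.65212
step 6 | ang: 0.20118 0.27672 0.63752 -0.10851 | qdot: 0.00103 0.01047 0.00135 -0.00259 | eef: 0.01753 0.55720 1.14984 | trq: -7.46368 -15.96113 -5.40398 4.59032
step 7 | ang: 0.20119 0.27683 0.63753 -0.10854 | qdot: -0.00022 0.00463 -0.00063 -0.00159 | eef: 0.01753 0.55730 1.14977 | trq: -7.55446 -15.73599 -5.31047 4.54013
step 8 | ang: 0.20118 0.27687 0.63751 -0.10856 | qdot: -0.00103 0.00015 -0.00191 -0.00063 | eef: 0.01754 0.55734 1.14975 | trq: -7.62994 -15.55371 -5.23504 4.49955
step 9 | ang: 0.20116 0.27684 0.63747 -0.10856 | qdot: -0.00155 -0.00325 -0.00275 0.00018 | eef: 0.01753 0.55731 1.14977 | trq: -7.69249 -15.40640 -5.17417 4.46686
step 10 | ang: 0.20113 0.27678 0.63743 -0.10856 | qdot: -0.00189 -0.00579 -0.00331 0.00081 | eef: 0.01753 0.55725 1.14982 | trq: -7.74417 -15.28748 -5.12507 4.44059
step 11 | ang: 0.20110 0.27668 0.63738 -0.10854 | qdot: -0.00210 -0.00765 -0.00366 0.00126 | eef: 0.01752 0.55715 1.14989 | trq: -7.78675 -15.19156 -5.08554 4.41951
step 12 | ang: 0.20107 0.27655 0.63732 -0.10852 | qdot: -0.00221 -0.00897 -0.00388 0.00157 | eef: 0.01751 0.55703 1.14998 | trq: -7.82172 -15.11429 -5.05377 4.40262
step 13 | ang: 0.20104 0.27641 0.63726 -0.10849 | qdot: -0.00227 -0.00987 -0.00399 0.00177 | eef: 0.01749 0.55689 1.15008 | trq: -7.85034 -15.05215 -5.02831 4.38912
step 14 | ang: 0.20100 0.27626 0.63720 -0.10847 | qdot: -0.00228 -0.01042 -0.00404 0.00189 | eef: 0.01747 0.55674 1.15019 | trq: -7.87367 -15.00231 -5.00800 4.37834
step 15 | ang: 0.20097 0.27610 0.63714 -0.10844 | qdot: -0.00227 -0.01072 -0.00403 0.00195 | eef: 0.01746 0.55658 1.15030 | trq: -7.89262 -14.96246 -4.99186 4.36976
step 16 | ang: 0.20094 0.27594 0.63708 -0.10841 | qdot: -0.00223 -0.01080 -0.00399 0.00197 | eef: 0.01744 0.55643 1.15041 | trq: -7.90793 -14.93072 -4.97912 4.36296
step 17 | ang: 0.20090 0.27578 0.63702 -0.10838 | qdot: -0.00218 -0.01073 -0.00392 0.00195 | eef: 0.01742 0.55627 1.15052 | trq: -7.92024 -14.90556 -4.96914 4.35760
step 18 | ang: 0.20087 0.27562 0.63696 -0.10835 | qdot: -0.00212 -0.01054 -0.00383 0.00191 | eef: 0.01741 0.55611 1.15063 | trq: -7.93006 -14.88573 -4.96140 4.35339
step 19 | ang: 0.20084 0.27546 0.63691 -0.10832 | qdot: -0.00206 -0.01026 -0.00374 0.00185 | eef: 0.01739 0.55596 1.15074 | trq: 201.10630 -176.62283 -77.67940 21.82981
step 20 | ang: 0.21519 0.26398 0.66204 -0.11145 | qdot: 1.89681 -1.51105 3.30115 -0.45875 | eef: 0.01424 0.54900 1.15030 | trq: -59.16505 24.97312 12.87751 0.01869
step 21 | ang: 0.23984 0.24429 0.70447 -0.11804 | qdot: 1.39821 -1.12038 2.38018 -0.40631 | eef: 0.00856 0.53670 1.14936 | trq: -50.11456 18.37480 9.65594 0.67517
step 22 | ang: 0.25788 0.22979 0.73489 -0.12357 | qdot: 1.01162 -0.81596 1.68965 -0.32387 | eef: 0.00419 0.52729 1.14862 | trq: -42.60042 12.77528 7.03362 1.27530
step 23 | ang: 0.27077 0.21936 0.75624 -0.12780 | qdot: 0.71044 -0.57676 1.16521 -0.23811 | eef: 0.00090 0.52031 1.14810 | trq: -36.37120 8.04908 4.89247 1.80722
step 24 | ang: 0.27965 0.21214 0.77067 -0.13080 | qdot: 0.47523 -0.38824 0.76349 -0.16027 | eef: -0.00149 0.51534 1.14780 | trq: -31.21325 4.07699 3.13855 2.26901
step 25 | ang: 0.28540 0.20743 0.77978 -0.13271 | qdot: 0.29154 -0.23976 0.45437 -0.09422 | eef: -0.00315 0.51200 1.14768 | trq: -26.94674 0.74997 1.69744 2.66392
step 26 | ang: 0.28869 0.20471 0.78480 -0.13372 | qdot: 0.14846 -0.12331 0.21633 -0.04051 | eef: -0.00421 0.50998 1.14770 | trq: -23.42106 -2.02905 0.51013 2.99779
step 27 | ang: 0.29008 0.20354 0.78667 -0.13402 | qdot: 0.03725 -0.03351 0.03350 -0.00167 | eef: -0.00479 0.50901 1.14783 | trq: -20.51053 -4.34483 -0.47048 3.28082
step 28 | ang: 0.29001 0.20353 0.78617 -0.13390 | qdot: -0.04646 0.03106 -0.09874 0.01666 | eef: -0.00499 0.50886 1.14802 | trq: -18.12398 -6.26087 -1.30024 3.52762
step 29 | ang: 0.28884 0.20435 0.78396 -0.13358 | qdot: -0.10937 0.07796 -0.19558 0.02474 | eef: -0.00488 0.50936 1.14822 | trq: -16.16781 -7.84017 -1.99185 3.73569
step 30 | ang: 0.28685 0.20578 0.78049 -0.13318 | qdot: -0.15631 0.11273 -0.26705 0.02945 | eef: -0.00455 0.51033 1.14842 | trq: -14.55837 -9.14753 -2.56506 3.90718
step 31 | ang: 0.28425 0.20766 0.77610 -0.13272 | qdot: -0.19036 0.13794 -0.31829 0.03222 | eef: -0.00403 0.51166 1.14862
max |trq| (N·m): 201.10630


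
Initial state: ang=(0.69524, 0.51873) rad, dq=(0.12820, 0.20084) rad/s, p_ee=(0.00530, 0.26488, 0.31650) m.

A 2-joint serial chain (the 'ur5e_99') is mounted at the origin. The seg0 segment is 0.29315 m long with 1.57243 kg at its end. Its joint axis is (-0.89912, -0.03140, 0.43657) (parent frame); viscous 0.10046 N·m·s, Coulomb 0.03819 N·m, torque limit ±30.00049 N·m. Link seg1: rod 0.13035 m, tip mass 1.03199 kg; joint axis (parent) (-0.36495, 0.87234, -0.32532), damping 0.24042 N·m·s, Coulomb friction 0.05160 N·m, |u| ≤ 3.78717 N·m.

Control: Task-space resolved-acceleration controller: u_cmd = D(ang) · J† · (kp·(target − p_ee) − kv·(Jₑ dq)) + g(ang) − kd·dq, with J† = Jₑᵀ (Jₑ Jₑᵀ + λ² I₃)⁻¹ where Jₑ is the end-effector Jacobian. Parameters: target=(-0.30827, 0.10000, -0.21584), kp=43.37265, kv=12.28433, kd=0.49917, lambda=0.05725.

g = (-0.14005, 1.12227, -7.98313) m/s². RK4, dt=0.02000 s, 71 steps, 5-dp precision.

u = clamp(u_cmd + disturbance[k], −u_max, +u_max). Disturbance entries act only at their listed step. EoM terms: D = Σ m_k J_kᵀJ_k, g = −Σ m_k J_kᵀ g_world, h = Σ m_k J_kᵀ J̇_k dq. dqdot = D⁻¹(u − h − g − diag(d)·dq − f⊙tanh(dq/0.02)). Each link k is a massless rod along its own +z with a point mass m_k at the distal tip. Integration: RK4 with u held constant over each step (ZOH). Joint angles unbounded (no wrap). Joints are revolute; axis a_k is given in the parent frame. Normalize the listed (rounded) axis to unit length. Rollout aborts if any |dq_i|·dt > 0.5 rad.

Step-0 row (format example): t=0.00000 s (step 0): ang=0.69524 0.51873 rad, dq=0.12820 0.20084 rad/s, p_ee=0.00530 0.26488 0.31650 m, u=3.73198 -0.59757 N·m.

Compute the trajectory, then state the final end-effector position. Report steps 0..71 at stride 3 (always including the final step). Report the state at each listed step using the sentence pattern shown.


t=0.06000 s (step 3): ang=0.75066 0.51416 rad, dq=1.51996 -0.09879 rad/s, p_ee=-0.00230 0.28029 0.30323 m, u=-1.38123 -0.53881 N·m.
t=0.12000 s (step 6): ang=0.86094 0.50815 rad, dq=2.09097 -0.10330 rad/s, p_ee=-0.01809 0.30838 0.27439 m, u=-3.44927 -0.59717 N·m.
t=0.18000 s (step 9): ang=0.99550 0.50170 rad, dq=2.36979 -0.11218 rad/s, p_ee=-0.03882 0.33753 0.23559 m, u=-4.48232 -0.62657 N·m.
t=0.24000 s (step 12): ang=1.14260 0.49469 rad, dq=2.52097 -0.12106 rad/s, p_ee=-0.06303 0.36233 0.18948 m, u=-5.12651 -0.64656 N·m.
t=0.30000 s (step 15): ang=1.29630 0.48720 rad, dq=2.59226 -0.12823 rad/s, p_ee=-0.08952 0.37983 0.13826 m, u=-5.57290 -0.66305 N·m.
t=0.36000 s (step 18): ang=1.45222 0.47934 rad, dq=2.59538 -0.13307 rad/s, p_ee=-0.11705 0.38837 0.08436 m, u=-5.86412 -0.67730 N·m.
t=0.42000 s (step 21): ang=1.60639 0.47125 rad, dq=2.53410 -0.13568 rad/s, p_ee=-0.14430 0.38750 0.03043 m, u=-6.00086 -0.68899 N·m.
t=0.48000 s (step 24): ang=1.75511 0.46306 rad, dq=2.41414 -0.13665 rad/s, p_ee=-0.17003 0.37790 -0.02098 m, u=-5.98111 -0.69741 N·m.
t=0.54000 s (step 27): ang=1.89514 0.45483 rad, dq=2.24575 -0.13670 rad/s, p_ee=-0.19328 0.36119 -0.06778 m, u=-5.81457 -0.70210 N·m.
t=0.60000 s (step 30): ang=2.02397 0.44661 rad, dq=2.04294 -0.13648 rad/s, p_ee=-0.21347 0.33953 -0.10864 m, u=-5.52505 -0.70313 N·m.
t=0.66000 s (step 33): ang=2.13999 0.43840 rad, dq=1.82123 -0.13638 rad/s, p_ee=-0.23043 0.31517 -0.14304 m, u=-5.14650 -0.70105 N·m.
t=0.72000 s (step 36): ang=2.24253 0.43019 rad, dq=1.59516 -0.13651 rad/s, p_ee=-0.24430 0.29010 -0.17114 m, u=-4.71628 -0.69676 N·m.
t=0.78000 s (step 39): ang=2.33167 0.42197 rad, dq=1.37650 -0.13681 rad/s, p_ee=-0.25543 0.26581 -0.19354 m, u=-4.26879 -0.69124 N·m.
t=0.84000 s (step 42): ang=2.40813 0.41373 rad, dq=1.17346 -0.13715 rad/s, p_ee=-0.26427 0.24330 -0.21108 m, u=-3.83139 -0.68538 N·m.
t=0.90000 s (step 45): ang=2.47301 0.40547 rad, dq=0.99082 -0.13736 rad/s, p_ee=-0.27125 0.22310 -0.22464 m, u=-3.42291 -0.67985 N·m.
t=0.96000 s (step 48): ang=2.52758 0.39721 rad, dq=0.83048 -0.13734 rad/s, p_ee=-0.27678 0.20539 -0.23503 m, u=-3.05419 -0.67510 N·m.
t=1.02000 s (step 51): ang=2.57320 0.38895 rad, dq=0.69232 -0.13702 rad/s, p_ee=-0.28120 0.19013 -0.24295 m, u=-2.72972 -0.67136 N·m.
t=1.08000 s (step 54): ang=2.61115 0.38073 rad, dq=0.57492 -0.13637 rad/s, p_ee=-0.28476 0.17717 -0.24896 m, u=-2.44957 -0.66871 N·m.
t=1.14000 s (step 57): ang=2.64263 0.37256 rad, dq=0.47618 -0.13540 rad/s, p_ee=-0.28768 0.16624 -0.25351 m, u=-2.21104 -0.66713 N·m.
t=1.20000 s (step 60): ang=2.66868 0.36446 rad, dq=0.39378 -0.13413 rad/s, p_ee=-0.29011 0.15710 -0.25695 m, u=-2.01001 -0.66653 N·m.
t=1.26000 s (step 63): ang=2.69021 0.35644 rad, dq=0.32538 -0.13259 rad/s, p_ee=-0.29216 0.14949 -0.25952 m, u=-1.84182 -0.66680 N·m.
t=1.32000 s (step 66): ang=2.70800 0.34852 rad, dq=0.26882 -0.13083 rad/s, p_ee=-0.29392 0.14318 -0.26145 m, u=-1.70185 -0.66779 N·m.
t=1.38000 s (step 69): ang=2.72270 0.34071 rad, dq=0.22218 -0.12888 rad/s, p_ee=-0.29546 0.13795 -0.26286 m, u=-1.58576 -0.66940 N·m.
t=1.42000 s (step 71): ang=2.73106 0.33557 rad, dq=0.19576 -0.12749 rad/s, p_ee=-0.29639 0.13498 -0.26358 m.
final p_ee position (m): -0.29639 0.13498 -0.26358


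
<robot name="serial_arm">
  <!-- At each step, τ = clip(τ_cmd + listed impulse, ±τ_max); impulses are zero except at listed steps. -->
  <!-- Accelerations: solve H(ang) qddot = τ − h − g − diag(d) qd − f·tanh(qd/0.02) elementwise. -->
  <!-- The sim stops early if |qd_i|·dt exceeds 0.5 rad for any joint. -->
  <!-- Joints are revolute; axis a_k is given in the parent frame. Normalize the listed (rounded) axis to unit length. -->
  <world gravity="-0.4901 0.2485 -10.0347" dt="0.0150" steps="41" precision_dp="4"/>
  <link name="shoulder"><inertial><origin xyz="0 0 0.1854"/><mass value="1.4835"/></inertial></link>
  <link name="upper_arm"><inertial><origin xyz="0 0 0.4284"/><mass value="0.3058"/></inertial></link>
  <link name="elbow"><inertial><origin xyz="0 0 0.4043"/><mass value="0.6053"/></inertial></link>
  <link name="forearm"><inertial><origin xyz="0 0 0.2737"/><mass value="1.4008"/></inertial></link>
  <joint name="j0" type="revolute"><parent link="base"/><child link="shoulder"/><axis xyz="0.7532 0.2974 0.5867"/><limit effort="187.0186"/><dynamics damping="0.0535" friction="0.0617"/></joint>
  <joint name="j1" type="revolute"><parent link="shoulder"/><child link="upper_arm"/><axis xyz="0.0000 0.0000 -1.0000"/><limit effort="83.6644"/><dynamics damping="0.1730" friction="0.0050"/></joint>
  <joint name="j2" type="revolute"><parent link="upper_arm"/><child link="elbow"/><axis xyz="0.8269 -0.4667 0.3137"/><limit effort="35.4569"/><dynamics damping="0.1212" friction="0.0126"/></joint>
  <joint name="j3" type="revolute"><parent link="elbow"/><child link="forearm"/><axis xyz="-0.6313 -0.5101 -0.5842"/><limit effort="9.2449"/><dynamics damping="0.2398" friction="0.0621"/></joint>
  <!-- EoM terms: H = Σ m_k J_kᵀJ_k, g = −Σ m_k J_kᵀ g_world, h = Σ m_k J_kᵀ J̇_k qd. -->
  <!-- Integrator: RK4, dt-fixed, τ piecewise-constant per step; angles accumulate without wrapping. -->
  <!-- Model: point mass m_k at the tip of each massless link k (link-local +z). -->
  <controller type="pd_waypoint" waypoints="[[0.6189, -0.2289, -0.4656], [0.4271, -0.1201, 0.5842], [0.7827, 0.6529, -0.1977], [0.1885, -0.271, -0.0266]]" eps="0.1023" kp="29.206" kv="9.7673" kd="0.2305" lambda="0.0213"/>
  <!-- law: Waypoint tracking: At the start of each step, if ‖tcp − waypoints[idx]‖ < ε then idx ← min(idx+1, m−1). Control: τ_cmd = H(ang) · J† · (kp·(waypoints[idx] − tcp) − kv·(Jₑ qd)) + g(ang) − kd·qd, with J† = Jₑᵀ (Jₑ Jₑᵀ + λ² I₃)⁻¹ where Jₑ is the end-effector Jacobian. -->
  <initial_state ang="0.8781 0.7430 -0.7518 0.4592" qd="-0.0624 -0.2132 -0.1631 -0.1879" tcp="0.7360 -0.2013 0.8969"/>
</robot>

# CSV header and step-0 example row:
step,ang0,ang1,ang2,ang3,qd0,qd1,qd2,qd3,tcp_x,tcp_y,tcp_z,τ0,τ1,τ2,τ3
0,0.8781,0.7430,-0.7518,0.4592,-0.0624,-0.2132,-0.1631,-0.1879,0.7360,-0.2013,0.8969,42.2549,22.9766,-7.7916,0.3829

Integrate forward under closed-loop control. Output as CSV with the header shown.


step,ang0,ang1,ang2,ang3,qd0,qd1,qd2,qd3,tcp_x,tcp_y,tcp_z,τ0,τ1,τ2,τ3
1,0.8861,0.7522,-0.7432,0.5056,1.1469,1.2349,1.2145,5.9145,0.7357,-0.2000,0.8933,35.2084,18.3745,-6.4577,-0.6894
2,0.9127,0.7687,-0.7215,0.6083,2.3989,0.9130,1.6461,7.5997,0.7367,-0.1999,0.8829,28.8184,14.1887,-5.8995,-0.2613
3,0.9571,0.7767,-0.6961,0.7254,3.5108,0.1457,1.7311,7.9606,0.7395,-0.2013,0.8673,23.0454,10.6359,-5.3668,0.3141
4,1.0168,0.7727,-0.6706,0.8445,4.4350,-0.6488,1.6530,7.9110,0.7438,-0.2041,0.8473,17.6901,7.6246,-4.7717,0.7426
5,1.0890,0.7576,-0.6470,0.9617,5.1741,-1.3470,1.4905,7.7192,0.7492,-0.2080,0.8236,12.6767,5.0534,-4.2197,0.9981
6,1.1709,0.7330,-0.6261,1.0756,5.7458,-1.9179,1.2944,7.4763,0.7554,-0.2128,0.7965,8.0289,2.8644,-3.8397,1.1103
7,1.2603,0.7008,-0.6082,1.1856,6.1742,-2.3726,1.0996,7.2148,0.7622,-0.2181,0.7665,3.7974,1.0361,-3.7264,1.1156
8,1.3552,0.6624,-0.5931,1.2917,6.4838,-2.7421,0.9242,6.9420,0.7695,-0.2238,0.7340,0.0178,-0.4326,-3.9243,1.0475
9,1.4541,0.6189,-0.5805,1.3935,6.6963,-3.0626,0.7708,6.6521,0.7770,-0.2296,0.6994,-3.3012,-1.5372,-4.4319,0.9363
10,1.5555,0.5708,-0.5700,1.4907,6.8298,-3.3644,0.6305,6.3316,0.7847,-0.2355,0.6630,-6.1759,-2.2773,-5.2140,0.8107
11,1.6584,0.5182,-0.5617,1.5828,6.8982,-3.6655,0.4871,5.9623,0.7926,-0.2412,0.6254,-8.6411,-2.6625,-6.2143,0.6982
12,1.7620,0.4610,-0.5556,1.6689,6.9126,-3.9690,0.3225,5.5244,0.8005,-0.2467,0.5867,-10.7447,-2.7139,-7.3655,0.6252
13,1.8654,0.3993,-0.5523,1.7478,6.8813,-4.2634,0.1208,4.9998,0.8084,-0.2518,0.5472,-12.5437,-2.4643,-8.5958,0.6148
14,1.9681,0.3335,-0.5523,1.8182,6.8100,-4.5257,-0.1266,4.3784,0.8161,-0.2565,0.5072,-14.1015,-1.9563,-9.8357,0.6839
15,2.0694,0.2641,-0.5563,1.8785,6.7020,-4.7284,-0.4204,3.6605,0.8237,-0.2607,0.4668,-15.4750,-1.2365,-11.0196,0.8406
16,2.1688,0.1923,-0.5650,1.9275,6.5587,-4.8475,-0.7520,2.8627,0.8309,-0.2642,0.4262,-16.7061,-0.3519,-12.0909,1.0806
17,2.2658,0.1194,-0.5789,1.9642,6.3780,-4.8691,-1.0999,2.0251,0.8376,-0.2671,0.3855,-17.8188,0.6526,-13.0082,1.3852
18,2.3597,0.0470,-0.5978,1.9885,6.1559,-4.7953,-1.4344,1.2051,0.8438,-0.2691,0.3447,-18.8113,1.7375,-13.7453,1.7240
19,2.4500,-0.0238,-0.6215,2.0011,5.8889,-4.6439,-1.7238,0.4653,0.8491,-0.2702,0.3039,-19.6613,2.8684,-14.2900,2.0615
20,2.5360,-0.0918,-0.6489,2.0035,5.5745,-4.4419,-1.9366,-0.1285,0.8535,-0.2703,0.2633,-20.3462,4.0112,-14.6411,2.3588
21,2.6168,-0.1567,-0.6787,1.9988,5.2089,-4.2211,-2.0392,-0.4997,0.8568,-0.2693,0.2232,-20.8609,5.1277,-14.8010,2.5719
22,2.6919,-0.2183,-0.7094,1.9895,4.8149,-3.9989,-2.0643,-0.7373,0.8588,-0.2671,0.1837,-21.1342,6.2090,-14.7940,2.7329
23,2.7610,-0.2766,-0.7400,1.9776,4.4052,-3.7880,-2.0233,-0.8581,0.8596,-0.2641,0.1453,-21.1814,7.2285,-14.6428,2.8425
24,2.8239,-0.3319,-0.7697,1.9645,3.9930,-3.5945,-1.9332,-0.8896,0.8592,-0.2602,0.1081,-21.0284,8.1660,-14.3734,2.9088
25,2.8808,-0.3844,-0.7977,1.9514,3.5897,-3.4199,-1.8121,-0.8612,0.8576,-0.2557,0.0723,-20.7075,9.0083,-14.0119,2.9426
26,2.9317,-0.4344,-0.8238,1.9390,3.2041,-3.2628,-1.6752,-0.7986,0.8550,-0.2508,0.0381,-20.2534,9.7480,-13.5832,2.9544
27,2.9769,-0.4823,-0.8478,1.9276,2.8421,-3.1207,-1.5344,-0.7205,0.8514,-0.2457,0.0055,-19.6995,10.3832,-13.1088,2.9525
28,3.0170,-0.5280,-0.8697,1.9175,2.5071,-2.9907,-1.3973,-0.6394,0.8470,-0.2406,-0.0253,-19.0756,10.9161,-12.6070,2.9429
29,3.0523,-0.5720,-0.8896,1.9086,2.2002,-2.8704,-1.2685,-0.5624,0.8420,-0.2355,-0.0545,-18.4072,11.3518,-12.0923,2.9295
30,3.0831,-0.6141,-0.9077,1.9007,1.9215,-2.7576,-1.1503,-0.4930,0.8363,-0.2306,-0.0819,-17.7150,11.6975,-11.5762,2.9145
31,3.1100,-0.6547,-0.9241,1.8939,1.6697,-2.6507,-1.0433,-0.4321,0.8302,-0.2260,-0.1078,-17.0153,11.9616,-11.0674,2.8990
32,3.1333,-0.6937,-0.9389,1.8879,1.4435,-2.5486,-0.9474,-0.3798,0.8238,-0.2217,-0.1320,-16.3207,12.1528,-10.5723,2.8834
33,3.1534,-0.7311,-0.9524,1.8826,1.2409,-2.4503,-0.8620,-0.3351,0.8170,-0.2177,-0.1547,-15.6406,12.2800,-10.0953,2.8680
34,3.1707,-0.7672,-0.9647,1.8779,1.0600,-2.3553,-0.7860,-0.2971,0.8101,-0.2140,-0.1760,-14.9819,12.3516,-9.6395,2.8528
35,3.1853,-0.8018,-0.9760,1.8738,0.8990,-2.2632,-0.7185,-0.2648,0.8031,-0.2108,-0.1959,-14.3493,12.3757,-9.2071,2.8378
36,3.1977,-0.8351,-0.9862,1.8701,0.7558,-2.1736,-0.6586,-0.2371,0.7960,-0.2079,-0.2145,-13.7462,12.3594,-8.7989,2.8229
37,3.2081,-0.8670,-0.9957,1.8668,0.6289,-2.0863,-0.6053,-0.2133,0.7889,-0.2053,-0.2319,-13.1745,12.3095,-8.4156,2.8080
38,3.2166,-0.8977,-1.0043,1.8638,0.5166,-2.0014,-0.5578,-0.1927,0.7818,-0.2032,-0.2481,-12.6353,12.2319,-8.0571,2.7932
39,3.2236,-0.9271,-1.0123,1.8612,0.4174,-1.9186,-0.5153,-0.1746,0.7748,-0.2013,-0.2632,-12.1288,12.1317,-7.7230,2.7786
40,3.2292,-0.9553,-1.0197,1.8587,0.3299,-1.8381,-0.4773,-0.1586,0.7679,-0.1997,-0.2773,-11.6548,12.0137,-7.4127,2.7641
41,3.2335,-0.9823,-1.0266,1.8565,0.2530,-1.7597,-0.4430,-0.1443,0.7611,-0.1985,-0.2904,,,,
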